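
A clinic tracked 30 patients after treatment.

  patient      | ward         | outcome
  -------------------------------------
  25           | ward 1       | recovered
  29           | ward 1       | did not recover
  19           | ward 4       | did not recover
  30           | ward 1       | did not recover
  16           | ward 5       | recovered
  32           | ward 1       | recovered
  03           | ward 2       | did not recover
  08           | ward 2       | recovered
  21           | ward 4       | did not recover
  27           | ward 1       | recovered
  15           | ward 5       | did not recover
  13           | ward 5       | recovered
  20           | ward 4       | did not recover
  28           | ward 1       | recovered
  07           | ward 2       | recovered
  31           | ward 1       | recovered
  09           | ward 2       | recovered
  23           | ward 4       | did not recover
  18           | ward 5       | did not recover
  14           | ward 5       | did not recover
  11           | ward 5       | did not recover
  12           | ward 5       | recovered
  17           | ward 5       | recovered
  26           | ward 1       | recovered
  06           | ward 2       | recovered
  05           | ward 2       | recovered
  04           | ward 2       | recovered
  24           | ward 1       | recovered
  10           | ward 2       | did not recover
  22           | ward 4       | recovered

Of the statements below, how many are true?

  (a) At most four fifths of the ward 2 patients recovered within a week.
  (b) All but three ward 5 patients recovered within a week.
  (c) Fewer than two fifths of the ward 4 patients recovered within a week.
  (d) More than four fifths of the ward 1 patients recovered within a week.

2

(a) ward 2: |A| = 8, |A ∩ B| = 6; needs |A ∩ B| / |A| ≤ 4/5 — true.
(b) ward 5: |A| = 8, |A ∩ B| = 4; needs |A ∖ B| = 3 — false.
(c) ward 4: |A| = 5, |A ∩ B| = 1; needs |A ∩ B| / |A| < 2/5 — true.
(d) ward 1: |A| = 9, |A ∩ B| = 7; needs |A ∩ B| / |A| > 4/5 — false.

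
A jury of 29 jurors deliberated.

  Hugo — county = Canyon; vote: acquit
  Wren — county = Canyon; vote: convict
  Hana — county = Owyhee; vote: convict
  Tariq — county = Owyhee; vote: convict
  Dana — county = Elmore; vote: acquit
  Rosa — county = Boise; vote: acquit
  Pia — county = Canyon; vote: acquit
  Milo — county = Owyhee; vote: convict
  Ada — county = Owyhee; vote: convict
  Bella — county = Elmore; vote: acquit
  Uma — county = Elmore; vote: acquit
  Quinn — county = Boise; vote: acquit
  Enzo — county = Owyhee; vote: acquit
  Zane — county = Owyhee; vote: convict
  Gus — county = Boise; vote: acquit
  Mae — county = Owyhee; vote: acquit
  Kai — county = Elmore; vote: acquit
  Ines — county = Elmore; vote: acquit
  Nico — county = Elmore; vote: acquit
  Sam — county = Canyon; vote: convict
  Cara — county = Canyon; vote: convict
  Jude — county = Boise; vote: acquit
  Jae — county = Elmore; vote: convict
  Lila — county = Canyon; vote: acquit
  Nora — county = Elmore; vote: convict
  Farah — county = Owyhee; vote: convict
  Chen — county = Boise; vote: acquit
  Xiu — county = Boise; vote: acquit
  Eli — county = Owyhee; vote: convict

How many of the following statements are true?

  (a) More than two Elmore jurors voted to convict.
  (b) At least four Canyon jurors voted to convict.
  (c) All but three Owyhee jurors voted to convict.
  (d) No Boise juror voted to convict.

1

(a) Elmore: |A| = 8, |A ∩ B| = 2; needs |A ∩ B| > 2 — false.
(b) Canyon: |A| = 6, |A ∩ B| = 3; needs |A ∩ B| ≥ 4 — false.
(c) Owyhee: |A| = 9, |A ∩ B| = 7; needs |A ∖ B| = 3 — false.
(d) Boise: |A| = 6, |A ∩ B| = 0; needs A ∩ B = ∅ (|A ∩ B| = 0) — true.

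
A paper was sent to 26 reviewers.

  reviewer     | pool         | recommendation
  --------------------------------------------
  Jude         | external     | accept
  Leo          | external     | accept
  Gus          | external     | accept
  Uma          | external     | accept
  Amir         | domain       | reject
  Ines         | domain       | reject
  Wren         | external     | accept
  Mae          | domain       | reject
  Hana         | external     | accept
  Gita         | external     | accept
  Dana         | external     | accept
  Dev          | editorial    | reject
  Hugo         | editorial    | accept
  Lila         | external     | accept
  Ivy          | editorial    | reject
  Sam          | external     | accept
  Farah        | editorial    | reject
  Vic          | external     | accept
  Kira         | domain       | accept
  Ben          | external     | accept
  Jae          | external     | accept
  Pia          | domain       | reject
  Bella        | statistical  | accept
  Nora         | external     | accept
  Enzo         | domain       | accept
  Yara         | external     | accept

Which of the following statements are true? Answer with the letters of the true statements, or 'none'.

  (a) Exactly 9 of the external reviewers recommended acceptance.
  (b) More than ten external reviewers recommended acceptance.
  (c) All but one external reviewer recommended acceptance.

|A| = 15, |A ∩ B| = 15, |A ∖ B| = 0.
(a) |A ∩ B| = 9: fails.
(b) |A ∩ B| > 10: holds.
(c) |A ∖ B| = 1: fails.

(b)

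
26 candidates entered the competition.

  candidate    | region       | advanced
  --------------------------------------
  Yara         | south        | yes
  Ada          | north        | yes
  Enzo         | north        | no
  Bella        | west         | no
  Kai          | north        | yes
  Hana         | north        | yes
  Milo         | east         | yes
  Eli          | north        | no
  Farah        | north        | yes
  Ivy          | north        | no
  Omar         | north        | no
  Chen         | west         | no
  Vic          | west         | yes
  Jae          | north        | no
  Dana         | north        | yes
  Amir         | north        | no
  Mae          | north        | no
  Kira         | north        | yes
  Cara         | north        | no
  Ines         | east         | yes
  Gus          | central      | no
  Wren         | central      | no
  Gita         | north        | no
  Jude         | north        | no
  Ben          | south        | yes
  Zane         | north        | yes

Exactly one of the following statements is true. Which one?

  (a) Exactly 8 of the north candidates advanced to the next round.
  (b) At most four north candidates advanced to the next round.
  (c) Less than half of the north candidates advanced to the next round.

|A| = 17, |A ∩ B| = 7, |A ∖ B| = 10.
(a) requires |A ∩ B| = 8: false.
(b) requires |A ∩ B| ≤ 4: false.
(c) requires |A ∩ B| < |A ∖ B|: true.

(c)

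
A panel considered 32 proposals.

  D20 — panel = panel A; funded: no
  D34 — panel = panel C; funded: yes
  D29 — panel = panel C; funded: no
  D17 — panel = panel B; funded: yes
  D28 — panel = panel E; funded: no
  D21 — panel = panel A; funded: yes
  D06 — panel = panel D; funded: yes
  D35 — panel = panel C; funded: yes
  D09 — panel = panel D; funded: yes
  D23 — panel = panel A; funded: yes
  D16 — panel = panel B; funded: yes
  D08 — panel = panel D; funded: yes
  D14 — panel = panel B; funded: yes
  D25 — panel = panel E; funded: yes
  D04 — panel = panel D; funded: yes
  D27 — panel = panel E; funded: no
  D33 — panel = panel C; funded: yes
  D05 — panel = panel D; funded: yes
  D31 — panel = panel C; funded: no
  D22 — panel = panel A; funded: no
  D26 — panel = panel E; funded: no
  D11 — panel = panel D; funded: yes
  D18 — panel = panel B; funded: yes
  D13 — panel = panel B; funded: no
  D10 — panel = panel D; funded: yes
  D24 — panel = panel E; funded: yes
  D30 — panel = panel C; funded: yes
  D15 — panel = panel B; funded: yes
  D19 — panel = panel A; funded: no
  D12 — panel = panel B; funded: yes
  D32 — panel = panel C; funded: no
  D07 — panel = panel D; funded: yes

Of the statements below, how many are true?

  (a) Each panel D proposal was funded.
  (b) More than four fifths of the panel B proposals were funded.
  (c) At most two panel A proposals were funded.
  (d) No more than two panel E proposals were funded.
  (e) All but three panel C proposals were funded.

5

(a) panel D: |A| = 8, |A ∩ B| = 8; needs A ⊆ B, i.e. every element of A is in B (|A ∖ B| = 0) — true.
(b) panel B: |A| = 7, |A ∩ B| = 6; needs |A ∩ B| / |A| > 4/5 — true.
(c) panel A: |A| = 5, |A ∩ B| = 2; needs |A ∩ B| ≤ 2 — true.
(d) panel E: |A| = 5, |A ∩ B| = 2; needs |A ∩ B| ≤ 2 — true.
(e) panel C: |A| = 7, |A ∩ B| = 4; needs |A ∖ B| = 3 — true.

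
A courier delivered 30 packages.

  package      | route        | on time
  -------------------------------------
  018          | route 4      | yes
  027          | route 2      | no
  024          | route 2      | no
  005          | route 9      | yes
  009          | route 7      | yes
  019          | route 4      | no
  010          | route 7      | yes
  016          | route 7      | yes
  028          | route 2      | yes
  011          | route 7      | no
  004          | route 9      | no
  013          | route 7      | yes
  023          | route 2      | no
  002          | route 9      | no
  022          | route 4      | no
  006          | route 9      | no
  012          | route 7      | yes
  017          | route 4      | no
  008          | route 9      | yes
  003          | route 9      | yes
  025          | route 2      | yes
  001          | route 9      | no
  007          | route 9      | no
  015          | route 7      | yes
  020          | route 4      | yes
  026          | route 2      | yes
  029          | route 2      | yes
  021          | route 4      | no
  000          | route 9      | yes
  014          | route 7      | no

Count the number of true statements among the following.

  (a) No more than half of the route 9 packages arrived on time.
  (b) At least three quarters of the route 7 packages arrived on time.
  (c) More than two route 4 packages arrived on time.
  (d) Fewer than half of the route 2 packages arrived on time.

2

(a) route 9: |A| = 9, |A ∩ B| = 4; needs |A ∩ B| ≤ |A ∖ B| — true.
(b) route 7: |A| = 8, |A ∩ B| = 6; needs |A ∩ B| / |A| ≥ 3/4 — true.
(c) route 4: |A| = 6, |A ∩ B| = 2; needs |A ∩ B| > 2 — false.
(d) route 2: |A| = 7, |A ∩ B| = 4; needs |A ∩ B| < |A ∖ B| — false.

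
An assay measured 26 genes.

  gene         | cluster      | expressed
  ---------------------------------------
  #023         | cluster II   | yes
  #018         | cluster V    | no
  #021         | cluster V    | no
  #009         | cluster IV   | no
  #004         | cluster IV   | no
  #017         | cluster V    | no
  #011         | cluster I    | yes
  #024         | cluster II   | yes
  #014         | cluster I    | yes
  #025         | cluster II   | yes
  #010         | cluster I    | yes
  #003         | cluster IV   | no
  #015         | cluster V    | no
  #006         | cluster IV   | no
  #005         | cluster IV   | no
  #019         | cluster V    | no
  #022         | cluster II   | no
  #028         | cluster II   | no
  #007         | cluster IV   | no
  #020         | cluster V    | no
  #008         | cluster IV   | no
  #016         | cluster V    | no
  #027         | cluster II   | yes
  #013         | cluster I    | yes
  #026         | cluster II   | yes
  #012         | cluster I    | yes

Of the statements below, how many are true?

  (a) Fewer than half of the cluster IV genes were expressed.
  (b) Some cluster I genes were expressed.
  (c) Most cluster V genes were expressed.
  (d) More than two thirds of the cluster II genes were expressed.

3

(a) cluster IV: |A| = 7, |A ∩ B| = 0; needs |A ∩ B| < |A ∖ B| — true.
(b) cluster I: |A| = 5, |A ∩ B| = 5; needs A ∩ B ≠ ∅ (|A ∩ B| ≥ 1) — true.
(c) cluster V: |A| = 7, |A ∩ B| = 0; needs |A ∩ B| > |A ∖ B| — false.
(d) cluster II: |A| = 7, |A ∩ B| = 5; needs |A ∩ B| / |A| > 2/3 — true.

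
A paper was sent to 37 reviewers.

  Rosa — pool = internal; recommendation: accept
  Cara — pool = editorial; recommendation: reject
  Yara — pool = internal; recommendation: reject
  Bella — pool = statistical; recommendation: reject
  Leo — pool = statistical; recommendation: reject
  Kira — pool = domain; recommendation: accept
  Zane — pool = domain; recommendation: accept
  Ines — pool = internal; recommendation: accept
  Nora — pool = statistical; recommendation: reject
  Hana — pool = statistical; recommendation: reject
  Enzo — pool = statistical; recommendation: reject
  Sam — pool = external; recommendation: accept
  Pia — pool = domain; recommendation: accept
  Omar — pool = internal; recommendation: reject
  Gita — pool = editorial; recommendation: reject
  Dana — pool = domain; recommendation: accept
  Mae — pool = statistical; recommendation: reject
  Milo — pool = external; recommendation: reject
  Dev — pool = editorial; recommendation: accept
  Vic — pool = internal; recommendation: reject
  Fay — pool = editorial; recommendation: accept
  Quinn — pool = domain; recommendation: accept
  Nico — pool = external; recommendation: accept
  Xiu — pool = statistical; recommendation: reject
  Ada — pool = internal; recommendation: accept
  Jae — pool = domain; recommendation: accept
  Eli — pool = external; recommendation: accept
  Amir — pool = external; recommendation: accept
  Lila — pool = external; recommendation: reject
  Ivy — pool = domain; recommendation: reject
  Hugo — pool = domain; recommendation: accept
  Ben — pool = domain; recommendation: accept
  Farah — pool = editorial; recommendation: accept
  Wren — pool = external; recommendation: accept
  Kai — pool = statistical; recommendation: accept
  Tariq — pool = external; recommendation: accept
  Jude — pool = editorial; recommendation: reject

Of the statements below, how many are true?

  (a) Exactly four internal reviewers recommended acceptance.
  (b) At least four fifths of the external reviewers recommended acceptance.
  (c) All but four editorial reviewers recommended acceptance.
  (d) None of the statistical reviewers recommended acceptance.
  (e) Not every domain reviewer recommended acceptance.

1

(a) internal: |A| = 6, |A ∩ B| = 3; needs |A ∩ B| = 4 — false.
(b) external: |A| = 8, |A ∩ B| = 6; needs |A ∩ B| / |A| ≥ 4/5 — false.
(c) editorial: |A| = 6, |A ∩ B| = 3; needs |A ∖ B| = 4 — false.
(d) statistical: |A| = 8, |A ∩ B| = 1; needs A ∩ B = ∅ (|A ∩ B| = 0) — false.
(e) domain: |A| = 9, |A ∩ B| = 8; needs A ⊄ B (|A ∖ B| ≥ 1) — true.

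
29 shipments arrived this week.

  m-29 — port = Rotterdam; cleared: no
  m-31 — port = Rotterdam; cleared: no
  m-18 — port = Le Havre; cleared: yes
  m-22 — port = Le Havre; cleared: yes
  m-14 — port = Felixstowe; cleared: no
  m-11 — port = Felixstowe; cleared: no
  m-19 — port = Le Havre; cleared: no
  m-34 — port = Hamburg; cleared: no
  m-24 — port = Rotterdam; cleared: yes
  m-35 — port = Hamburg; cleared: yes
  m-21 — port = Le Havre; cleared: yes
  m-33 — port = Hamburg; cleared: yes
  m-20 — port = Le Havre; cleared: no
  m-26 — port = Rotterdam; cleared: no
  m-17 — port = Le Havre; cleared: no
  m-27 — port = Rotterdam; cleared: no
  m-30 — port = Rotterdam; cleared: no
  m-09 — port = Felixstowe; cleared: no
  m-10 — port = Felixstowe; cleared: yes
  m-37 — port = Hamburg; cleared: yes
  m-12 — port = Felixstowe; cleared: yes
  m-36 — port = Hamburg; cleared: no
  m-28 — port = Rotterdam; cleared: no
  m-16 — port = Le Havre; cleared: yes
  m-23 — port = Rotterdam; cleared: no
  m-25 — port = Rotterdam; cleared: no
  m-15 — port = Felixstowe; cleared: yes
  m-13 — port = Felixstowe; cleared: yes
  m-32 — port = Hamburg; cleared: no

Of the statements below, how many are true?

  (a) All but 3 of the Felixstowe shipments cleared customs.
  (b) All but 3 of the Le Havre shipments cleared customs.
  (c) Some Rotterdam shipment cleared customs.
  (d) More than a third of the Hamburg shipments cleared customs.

(a) Felixstowe: |A| = 7, |A ∩ B| = 4; needs |A ∖ B| = 3 — true.
(b) Le Havre: |A| = 7, |A ∩ B| = 4; needs |A ∖ B| = 3 — true.
(c) Rotterdam: |A| = 9, |A ∩ B| = 1; needs A ∩ B ≠ ∅ (|A ∩ B| ≥ 1) — true.
(d) Hamburg: |A| = 6, |A ∩ B| = 3; needs |A ∩ B| / |A| > 1/3 — true.

4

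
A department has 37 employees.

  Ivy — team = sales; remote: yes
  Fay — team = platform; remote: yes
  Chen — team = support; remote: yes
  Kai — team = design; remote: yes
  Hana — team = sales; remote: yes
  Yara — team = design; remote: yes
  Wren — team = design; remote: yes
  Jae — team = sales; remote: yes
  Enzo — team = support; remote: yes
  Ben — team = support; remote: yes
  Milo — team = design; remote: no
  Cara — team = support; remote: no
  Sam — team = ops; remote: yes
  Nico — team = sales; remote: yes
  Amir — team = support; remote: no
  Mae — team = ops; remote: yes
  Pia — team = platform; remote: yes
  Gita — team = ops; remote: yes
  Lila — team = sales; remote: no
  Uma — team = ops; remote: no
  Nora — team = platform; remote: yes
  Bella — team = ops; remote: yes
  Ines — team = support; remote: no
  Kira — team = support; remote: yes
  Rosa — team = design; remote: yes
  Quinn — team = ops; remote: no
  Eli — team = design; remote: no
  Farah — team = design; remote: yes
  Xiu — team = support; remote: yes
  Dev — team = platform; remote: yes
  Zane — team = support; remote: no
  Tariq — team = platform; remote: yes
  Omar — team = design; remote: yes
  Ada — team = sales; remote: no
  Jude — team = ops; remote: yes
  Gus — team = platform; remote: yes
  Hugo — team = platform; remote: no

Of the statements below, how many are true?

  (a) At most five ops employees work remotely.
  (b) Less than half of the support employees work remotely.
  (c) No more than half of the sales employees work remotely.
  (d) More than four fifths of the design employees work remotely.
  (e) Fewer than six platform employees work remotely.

(a) ops: |A| = 7, |A ∩ B| = 5; needs |A ∩ B| ≤ 5 — true.
(b) support: |A| = 9, |A ∩ B| = 5; needs |A ∩ B| < |A ∖ B| — false.
(c) sales: |A| = 6, |A ∩ B| = 4; needs |A ∩ B| ≤ |A ∖ B| — false.
(d) design: |A| = 8, |A ∩ B| = 6; needs |A ∩ B| / |A| > 4/5 — false.
(e) platform: |A| = 7, |A ∩ B| = 6; needs |A ∩ B| < 6 — false.

1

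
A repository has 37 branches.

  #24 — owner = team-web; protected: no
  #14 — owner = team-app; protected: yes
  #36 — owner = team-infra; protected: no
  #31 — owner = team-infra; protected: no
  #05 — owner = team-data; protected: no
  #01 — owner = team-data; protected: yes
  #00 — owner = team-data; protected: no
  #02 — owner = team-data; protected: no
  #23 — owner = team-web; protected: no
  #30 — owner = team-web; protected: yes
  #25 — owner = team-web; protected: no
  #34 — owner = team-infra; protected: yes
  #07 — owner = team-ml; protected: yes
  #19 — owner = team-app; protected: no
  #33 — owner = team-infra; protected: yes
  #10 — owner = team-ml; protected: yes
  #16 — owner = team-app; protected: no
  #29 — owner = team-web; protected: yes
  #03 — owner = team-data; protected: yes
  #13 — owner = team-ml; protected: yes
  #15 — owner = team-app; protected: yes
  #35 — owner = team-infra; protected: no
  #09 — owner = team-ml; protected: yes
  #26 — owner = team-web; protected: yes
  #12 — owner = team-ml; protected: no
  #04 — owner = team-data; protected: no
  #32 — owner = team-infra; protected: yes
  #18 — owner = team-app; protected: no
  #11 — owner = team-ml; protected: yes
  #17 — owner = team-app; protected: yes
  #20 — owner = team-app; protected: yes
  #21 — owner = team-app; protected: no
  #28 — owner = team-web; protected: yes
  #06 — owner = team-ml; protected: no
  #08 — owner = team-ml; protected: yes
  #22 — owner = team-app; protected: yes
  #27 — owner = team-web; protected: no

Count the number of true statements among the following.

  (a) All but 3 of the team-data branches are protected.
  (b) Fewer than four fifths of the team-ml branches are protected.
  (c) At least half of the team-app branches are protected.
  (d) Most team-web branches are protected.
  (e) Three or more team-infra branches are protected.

3

(a) team-data: |A| = 6, |A ∩ B| = 2; needs |A ∖ B| = 3 — false.
(b) team-ml: |A| = 8, |A ∩ B| = 6; needs |A ∩ B| / |A| < 4/5 — true.
(c) team-app: |A| = 9, |A ∩ B| = 5; needs |A ∩ B| ≥ |A ∖ B| — true.
(d) team-web: |A| = 8, |A ∩ B| = 4; needs |A ∩ B| > |A ∖ B| — false.
(e) team-infra: |A| = 6, |A ∩ B| = 3; needs |A ∩ B| ≥ 3 — true.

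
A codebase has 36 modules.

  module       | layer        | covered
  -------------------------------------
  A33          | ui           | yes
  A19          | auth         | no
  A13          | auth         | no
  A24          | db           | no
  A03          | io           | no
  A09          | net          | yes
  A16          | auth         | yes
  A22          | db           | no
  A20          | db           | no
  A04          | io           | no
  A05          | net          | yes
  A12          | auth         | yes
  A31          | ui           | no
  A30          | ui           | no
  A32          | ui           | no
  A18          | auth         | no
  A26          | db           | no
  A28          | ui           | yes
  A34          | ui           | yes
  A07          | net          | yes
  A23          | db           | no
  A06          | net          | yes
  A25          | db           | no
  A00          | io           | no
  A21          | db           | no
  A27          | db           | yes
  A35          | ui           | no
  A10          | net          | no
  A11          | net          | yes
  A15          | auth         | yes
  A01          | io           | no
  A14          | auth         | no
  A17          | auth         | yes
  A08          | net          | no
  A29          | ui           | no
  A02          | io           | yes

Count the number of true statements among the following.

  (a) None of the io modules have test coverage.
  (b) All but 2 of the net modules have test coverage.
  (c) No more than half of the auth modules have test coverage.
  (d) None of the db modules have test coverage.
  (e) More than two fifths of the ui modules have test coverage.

(a) io: |A| = 5, |A ∩ B| = 1; needs A ∩ B = ∅ (|A ∩ B| = 0) — false.
(b) net: |A| = 7, |A ∩ B| = 5; needs |A ∖ B| = 2 — true.
(c) auth: |A| = 8, |A ∩ B| = 4; needs |A ∩ B| ≤ |A ∖ B| — true.
(d) db: |A| = 8, |A ∩ B| = 1; needs A ∩ B = ∅ (|A ∩ B| = 0) — false.
(e) ui: |A| = 8, |A ∩ B| = 3; needs |A ∩ B| / |A| > 2/5 — false.

2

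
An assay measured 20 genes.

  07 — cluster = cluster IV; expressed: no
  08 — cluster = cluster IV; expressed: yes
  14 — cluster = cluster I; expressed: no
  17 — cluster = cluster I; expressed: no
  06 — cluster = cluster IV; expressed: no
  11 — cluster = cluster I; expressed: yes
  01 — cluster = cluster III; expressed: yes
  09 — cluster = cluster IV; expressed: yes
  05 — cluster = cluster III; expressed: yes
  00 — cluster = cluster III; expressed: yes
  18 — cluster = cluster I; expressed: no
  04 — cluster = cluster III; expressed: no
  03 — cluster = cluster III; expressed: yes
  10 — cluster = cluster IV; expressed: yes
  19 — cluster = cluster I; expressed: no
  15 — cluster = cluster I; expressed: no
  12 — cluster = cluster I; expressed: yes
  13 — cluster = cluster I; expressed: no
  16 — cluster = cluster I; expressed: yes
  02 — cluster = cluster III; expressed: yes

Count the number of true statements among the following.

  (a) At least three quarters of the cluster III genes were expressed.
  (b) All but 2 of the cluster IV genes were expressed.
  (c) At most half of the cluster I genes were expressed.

3

(a) cluster III: |A| = 6, |A ∩ B| = 5; needs |A ∩ B| / |A| ≥ 3/4 — true.
(b) cluster IV: |A| = 5, |A ∩ B| = 3; needs |A ∖ B| = 2 — true.
(c) cluster I: |A| = 9, |A ∩ B| = 3; needs |A ∩ B| ≤ |A ∖ B| — true.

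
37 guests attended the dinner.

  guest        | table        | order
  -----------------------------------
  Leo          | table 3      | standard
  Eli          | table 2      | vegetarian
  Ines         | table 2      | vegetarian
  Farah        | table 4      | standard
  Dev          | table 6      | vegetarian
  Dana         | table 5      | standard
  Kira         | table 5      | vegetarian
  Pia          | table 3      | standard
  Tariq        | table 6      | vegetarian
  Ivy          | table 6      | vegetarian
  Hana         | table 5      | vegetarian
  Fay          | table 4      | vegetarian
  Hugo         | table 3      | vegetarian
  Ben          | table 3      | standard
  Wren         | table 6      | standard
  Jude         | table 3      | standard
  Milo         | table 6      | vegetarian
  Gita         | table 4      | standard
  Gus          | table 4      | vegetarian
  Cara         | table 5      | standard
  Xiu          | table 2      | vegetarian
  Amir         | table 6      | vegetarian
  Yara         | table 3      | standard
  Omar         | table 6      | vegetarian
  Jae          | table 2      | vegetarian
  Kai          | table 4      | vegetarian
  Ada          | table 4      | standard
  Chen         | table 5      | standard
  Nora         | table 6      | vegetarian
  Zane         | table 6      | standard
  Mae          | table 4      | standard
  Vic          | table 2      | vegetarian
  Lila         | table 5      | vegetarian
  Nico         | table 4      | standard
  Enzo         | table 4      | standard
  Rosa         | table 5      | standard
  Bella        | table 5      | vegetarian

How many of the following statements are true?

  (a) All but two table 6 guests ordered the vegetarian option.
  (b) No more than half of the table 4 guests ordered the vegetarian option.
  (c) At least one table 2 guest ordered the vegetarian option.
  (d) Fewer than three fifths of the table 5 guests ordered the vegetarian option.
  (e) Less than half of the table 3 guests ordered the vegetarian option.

(a) table 6: |A| = 9, |A ∩ B| = 7; needs |A ∖ B| = 2 — true.
(b) table 4: |A| = 9, |A ∩ B| = 3; needs |A ∩ B| ≤ |A ∖ B| — true.
(c) table 2: |A| = 5, |A ∩ B| = 5; needs A ∩ B ≠ ∅ (|A ∩ B| ≥ 1) — true.
(d) table 5: |A| = 8, |A ∩ B| = 4; needs |A ∩ B| / |A| < 3/5 — true.
(e) table 3: |A| = 6, |A ∩ B| = 1; needs |A ∩ B| < |A ∖ B| — true.

5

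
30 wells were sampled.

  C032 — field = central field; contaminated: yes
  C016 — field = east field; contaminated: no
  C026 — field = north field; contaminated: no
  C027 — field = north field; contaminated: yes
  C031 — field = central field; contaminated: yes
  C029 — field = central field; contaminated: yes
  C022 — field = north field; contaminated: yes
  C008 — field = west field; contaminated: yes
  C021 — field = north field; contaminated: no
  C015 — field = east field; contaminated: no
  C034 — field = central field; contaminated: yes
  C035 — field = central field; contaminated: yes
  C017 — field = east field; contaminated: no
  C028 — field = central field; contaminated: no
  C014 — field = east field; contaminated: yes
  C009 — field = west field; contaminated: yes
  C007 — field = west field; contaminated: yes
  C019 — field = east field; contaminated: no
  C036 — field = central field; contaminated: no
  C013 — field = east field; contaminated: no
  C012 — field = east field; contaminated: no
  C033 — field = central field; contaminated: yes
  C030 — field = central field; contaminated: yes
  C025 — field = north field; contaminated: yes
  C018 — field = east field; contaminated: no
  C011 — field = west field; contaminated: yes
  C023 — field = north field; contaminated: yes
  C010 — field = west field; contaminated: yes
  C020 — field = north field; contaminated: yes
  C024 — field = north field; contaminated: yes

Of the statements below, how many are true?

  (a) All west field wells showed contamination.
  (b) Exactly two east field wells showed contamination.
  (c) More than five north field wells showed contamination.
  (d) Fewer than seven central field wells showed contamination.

2

(a) west field: |A| = 5, |A ∩ B| = 5; needs A ⊆ B, i.e. every element of A is in B (|A ∖ B| = 0) — true.
(b) east field: |A| = 8, |A ∩ B| = 1; needs |A ∩ B| = 2 — false.
(c) north field: |A| = 8, |A ∩ B| = 6; needs |A ∩ B| > 5 — true.
(d) central field: |A| = 9, |A ∩ B| = 7; needs |A ∩ B| < 7 — false.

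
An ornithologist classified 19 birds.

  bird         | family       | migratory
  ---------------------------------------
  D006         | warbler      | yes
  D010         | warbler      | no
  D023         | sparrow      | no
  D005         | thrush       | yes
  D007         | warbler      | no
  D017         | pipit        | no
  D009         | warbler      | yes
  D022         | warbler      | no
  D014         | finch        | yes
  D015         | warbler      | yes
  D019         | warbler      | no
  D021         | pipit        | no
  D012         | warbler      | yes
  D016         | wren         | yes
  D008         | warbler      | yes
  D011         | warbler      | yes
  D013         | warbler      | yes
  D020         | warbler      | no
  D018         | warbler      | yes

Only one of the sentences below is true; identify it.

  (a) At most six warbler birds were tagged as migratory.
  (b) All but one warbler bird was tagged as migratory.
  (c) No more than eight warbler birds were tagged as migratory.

(c)

|A| = 13, |A ∩ B| = 8, |A ∖ B| = 5.
(a) requires |A ∩ B| ≤ 6: false.
(b) requires |A ∖ B| = 1: false.
(c) requires |A ∩ B| ≤ 8: true.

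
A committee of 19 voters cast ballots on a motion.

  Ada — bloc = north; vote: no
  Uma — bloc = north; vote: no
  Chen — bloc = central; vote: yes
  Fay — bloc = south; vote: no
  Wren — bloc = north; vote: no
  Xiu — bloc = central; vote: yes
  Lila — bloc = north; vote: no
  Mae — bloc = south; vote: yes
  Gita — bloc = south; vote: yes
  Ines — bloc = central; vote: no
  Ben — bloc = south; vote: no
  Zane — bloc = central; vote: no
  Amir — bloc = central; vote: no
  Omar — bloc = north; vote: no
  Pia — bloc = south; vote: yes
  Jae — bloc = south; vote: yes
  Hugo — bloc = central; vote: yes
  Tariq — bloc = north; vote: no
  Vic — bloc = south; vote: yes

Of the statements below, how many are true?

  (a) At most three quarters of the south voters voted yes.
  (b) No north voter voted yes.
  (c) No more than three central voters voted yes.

(a) south: |A| = 7, |A ∩ B| = 5; needs |A ∩ B| / |A| ≤ 3/4 — true.
(b) north: |A| = 6, |A ∩ B| = 0; needs A ∩ B = ∅ (|A ∩ B| = 0) — true.
(c) central: |A| = 6, |A ∩ B| = 3; needs |A ∩ B| ≤ 3 — true.

3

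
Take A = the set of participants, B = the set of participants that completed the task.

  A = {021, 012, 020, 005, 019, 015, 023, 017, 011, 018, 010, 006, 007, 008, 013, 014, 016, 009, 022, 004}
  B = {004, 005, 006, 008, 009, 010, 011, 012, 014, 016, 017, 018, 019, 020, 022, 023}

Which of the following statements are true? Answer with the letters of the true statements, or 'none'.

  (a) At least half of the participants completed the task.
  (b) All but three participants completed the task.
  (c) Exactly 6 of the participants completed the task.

|A| = 20, |A ∩ B| = 16, |A ∖ B| = 4.
(a) |A ∩ B| ≥ |A ∖ B|: holds.
(b) |A ∖ B| = 3: fails.
(c) |A ∩ B| = 6: fails.

(a)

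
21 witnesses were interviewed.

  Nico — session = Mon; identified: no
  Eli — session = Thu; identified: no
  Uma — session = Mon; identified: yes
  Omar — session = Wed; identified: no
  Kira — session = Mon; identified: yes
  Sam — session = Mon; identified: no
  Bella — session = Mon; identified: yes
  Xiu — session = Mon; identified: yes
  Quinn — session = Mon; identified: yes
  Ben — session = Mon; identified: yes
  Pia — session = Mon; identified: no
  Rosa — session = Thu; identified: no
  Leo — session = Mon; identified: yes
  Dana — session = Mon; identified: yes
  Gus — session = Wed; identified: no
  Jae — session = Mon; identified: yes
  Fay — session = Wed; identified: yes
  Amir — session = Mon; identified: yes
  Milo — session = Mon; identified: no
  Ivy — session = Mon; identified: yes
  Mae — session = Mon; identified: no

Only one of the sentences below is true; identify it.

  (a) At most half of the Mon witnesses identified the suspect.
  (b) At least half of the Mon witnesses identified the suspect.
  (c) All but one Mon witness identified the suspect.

|A| = 16, |A ∩ B| = 11, |A ∖ B| = 5.
(a) requires |A ∩ B| ≤ |A ∖ B|: false.
(b) requires |A ∩ B| ≥ |A ∖ B|: true.
(c) requires |A ∖ B| = 1: false.

(b)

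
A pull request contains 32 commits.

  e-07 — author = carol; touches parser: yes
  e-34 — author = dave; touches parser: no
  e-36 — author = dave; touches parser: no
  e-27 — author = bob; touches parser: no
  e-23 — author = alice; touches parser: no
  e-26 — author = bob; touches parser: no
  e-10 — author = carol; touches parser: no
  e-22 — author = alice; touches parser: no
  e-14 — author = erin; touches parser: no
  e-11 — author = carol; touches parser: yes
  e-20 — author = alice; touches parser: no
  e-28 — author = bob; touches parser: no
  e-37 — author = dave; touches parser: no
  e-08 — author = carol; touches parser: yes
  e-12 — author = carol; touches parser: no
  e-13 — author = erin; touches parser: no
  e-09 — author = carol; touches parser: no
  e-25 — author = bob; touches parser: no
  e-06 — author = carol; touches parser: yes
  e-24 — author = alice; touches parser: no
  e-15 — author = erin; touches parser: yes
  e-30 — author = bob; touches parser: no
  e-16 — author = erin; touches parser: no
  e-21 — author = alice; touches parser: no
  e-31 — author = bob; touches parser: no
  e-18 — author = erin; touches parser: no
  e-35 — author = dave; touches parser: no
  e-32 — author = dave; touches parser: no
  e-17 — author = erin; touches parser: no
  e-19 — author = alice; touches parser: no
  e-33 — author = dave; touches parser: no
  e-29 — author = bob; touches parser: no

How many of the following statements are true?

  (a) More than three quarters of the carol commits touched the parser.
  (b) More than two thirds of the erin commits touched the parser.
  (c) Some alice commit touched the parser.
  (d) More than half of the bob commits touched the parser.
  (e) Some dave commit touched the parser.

(a) carol: |A| = 7, |A ∩ B| = 4; needs |A ∩ B| / |A| > 3/4 — false.
(b) erin: |A| = 6, |A ∩ B| = 1; needs |A ∩ B| / |A| > 2/3 — false.
(c) alice: |A| = 6, |A ∩ B| = 0; needs A ∩ B ≠ ∅ (|A ∩ B| ≥ 1) — false.
(d) bob: |A| = 7, |A ∩ B| = 0; needs |A ∩ B| > |A ∖ B| — false.
(e) dave: |A| = 6, |A ∩ B| = 0; needs A ∩ B ≠ ∅ (|A ∩ B| ≥ 1) — false.

0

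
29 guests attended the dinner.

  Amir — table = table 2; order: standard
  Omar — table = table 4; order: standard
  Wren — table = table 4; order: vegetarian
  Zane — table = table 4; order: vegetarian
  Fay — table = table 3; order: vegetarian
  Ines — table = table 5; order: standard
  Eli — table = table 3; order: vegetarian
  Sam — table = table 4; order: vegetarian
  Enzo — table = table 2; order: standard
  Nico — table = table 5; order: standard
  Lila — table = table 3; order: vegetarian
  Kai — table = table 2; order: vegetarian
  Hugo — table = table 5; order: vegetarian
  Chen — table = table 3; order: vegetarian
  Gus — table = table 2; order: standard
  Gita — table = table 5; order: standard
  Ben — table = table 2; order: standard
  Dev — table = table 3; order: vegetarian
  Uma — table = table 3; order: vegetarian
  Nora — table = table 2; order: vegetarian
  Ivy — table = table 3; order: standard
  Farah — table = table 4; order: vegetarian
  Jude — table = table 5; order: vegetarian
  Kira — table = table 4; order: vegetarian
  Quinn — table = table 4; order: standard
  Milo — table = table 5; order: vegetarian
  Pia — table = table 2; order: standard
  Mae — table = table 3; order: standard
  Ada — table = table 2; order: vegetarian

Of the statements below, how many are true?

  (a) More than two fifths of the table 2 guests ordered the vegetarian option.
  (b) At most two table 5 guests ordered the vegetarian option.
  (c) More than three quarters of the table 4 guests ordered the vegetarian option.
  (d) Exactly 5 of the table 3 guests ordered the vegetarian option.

0

(a) table 2: |A| = 8, |A ∩ B| = 3; needs |A ∩ B| / |A| > 2/5 — false.
(b) table 5: |A| = 6, |A ∩ B| = 3; needs |A ∩ B| ≤ 2 — false.
(c) table 4: |A| = 7, |A ∩ B| = 5; needs |A ∩ B| / |A| > 3/4 — false.
(d) table 3: |A| = 8, |A ∩ B| = 6; needs |A ∩ B| = 5 — false.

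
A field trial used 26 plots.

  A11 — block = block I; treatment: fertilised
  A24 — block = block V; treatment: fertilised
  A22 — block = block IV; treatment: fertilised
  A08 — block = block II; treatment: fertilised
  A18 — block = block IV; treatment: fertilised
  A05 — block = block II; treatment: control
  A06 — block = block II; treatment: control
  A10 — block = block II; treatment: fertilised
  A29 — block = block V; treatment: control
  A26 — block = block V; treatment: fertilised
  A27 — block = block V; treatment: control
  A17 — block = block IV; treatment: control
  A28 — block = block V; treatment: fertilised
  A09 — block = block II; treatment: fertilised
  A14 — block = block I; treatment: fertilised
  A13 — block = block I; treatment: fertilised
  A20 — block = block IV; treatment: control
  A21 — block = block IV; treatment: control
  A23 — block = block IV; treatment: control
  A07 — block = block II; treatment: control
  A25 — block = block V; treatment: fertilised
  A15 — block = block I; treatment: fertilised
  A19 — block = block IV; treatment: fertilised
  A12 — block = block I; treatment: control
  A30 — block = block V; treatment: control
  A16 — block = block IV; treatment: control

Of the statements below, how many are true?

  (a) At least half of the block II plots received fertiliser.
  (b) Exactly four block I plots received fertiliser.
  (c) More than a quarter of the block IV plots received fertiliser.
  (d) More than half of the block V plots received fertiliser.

(a) block II: |A| = 6, |A ∩ B| = 3; needs |A ∩ B| ≥ |A ∖ B| — true.
(b) block I: |A| = 5, |A ∩ B| = 4; needs |A ∩ B| = 4 — true.
(c) block IV: |A| = 8, |A ∩ B| = 3; needs |A ∩ B| / |A| > 1/4 — true.
(d) block V: |A| = 7, |A ∩ B| = 4; needs |A ∩ B| > |A ∖ B| — true.

4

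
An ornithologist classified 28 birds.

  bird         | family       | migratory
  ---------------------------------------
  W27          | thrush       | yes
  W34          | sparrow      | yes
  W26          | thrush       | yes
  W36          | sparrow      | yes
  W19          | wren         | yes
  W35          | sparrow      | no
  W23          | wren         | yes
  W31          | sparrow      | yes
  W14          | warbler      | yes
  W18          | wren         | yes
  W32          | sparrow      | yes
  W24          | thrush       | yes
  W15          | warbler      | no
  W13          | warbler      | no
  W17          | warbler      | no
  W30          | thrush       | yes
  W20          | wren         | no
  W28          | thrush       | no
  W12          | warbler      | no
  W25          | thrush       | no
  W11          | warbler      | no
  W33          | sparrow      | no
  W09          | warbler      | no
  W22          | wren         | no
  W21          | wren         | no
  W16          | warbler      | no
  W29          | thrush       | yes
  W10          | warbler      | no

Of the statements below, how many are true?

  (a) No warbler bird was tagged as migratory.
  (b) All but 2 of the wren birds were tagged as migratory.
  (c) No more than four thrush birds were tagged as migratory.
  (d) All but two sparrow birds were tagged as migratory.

1

(a) warbler: |A| = 9, |A ∩ B| = 1; needs A ∩ B = ∅ (|A ∩ B| = 0) — false.
(b) wren: |A| = 6, |A ∩ B| = 3; needs |A ∖ B| = 2 — false.
(c) thrush: |A| = 7, |A ∩ B| = 5; needs |A ∩ B| ≤ 4 — false.
(d) sparrow: |A| = 6, |A ∩ B| = 4; needs |A ∖ B| = 2 — true.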